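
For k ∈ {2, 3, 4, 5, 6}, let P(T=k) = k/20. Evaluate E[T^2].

E[T^2] = Σ t^2·P(T=t)
 = 4·1/10 + 9·3/20 + 16·1/5 + 25·1/4 + 36·3/10
 = 2/5 + 27/20 + 16/5 + 25/4 + 54/5
 = 22

22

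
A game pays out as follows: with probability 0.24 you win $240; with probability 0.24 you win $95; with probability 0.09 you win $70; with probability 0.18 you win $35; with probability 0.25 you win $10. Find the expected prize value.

E[payout] = 240·0.24 + 95·0.24 + 70·0.09 + 35·0.18 + 10·0.25
 = 57.6 + 22.8 + 6.3 + 6.3 + 2.5
 = 95.5

95.5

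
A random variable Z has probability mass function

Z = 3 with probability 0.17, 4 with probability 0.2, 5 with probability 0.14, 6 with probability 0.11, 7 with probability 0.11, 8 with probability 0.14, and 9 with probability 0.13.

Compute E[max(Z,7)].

7.4

E[max(Z,7)] = Σ max(z,7)·P(Z=z)
 = 7·0.17 + 7·0.2 + 7·0.14 + 7·0.11 + 7·0.11 + 8·0.14 + 9·0.13
 = 1.19 + 1.4 + 0.98 + 0.77 + 0.77 + 1.12 + 1.17
 = 7.4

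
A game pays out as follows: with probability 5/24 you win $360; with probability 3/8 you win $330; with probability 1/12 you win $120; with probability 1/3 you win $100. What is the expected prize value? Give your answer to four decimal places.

242.0833

E[payout] = 360·5/24 + 330·3/8 + 120·1/12 + 100·1/3
 = 75 + 495/4 + 10 + 100/3
 = 2905/12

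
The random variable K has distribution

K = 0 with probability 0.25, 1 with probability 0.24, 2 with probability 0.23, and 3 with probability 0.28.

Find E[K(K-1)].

2.14

E[K(K-1)] = Σ k(k-1)·P(K=k)
 = 0·0.25 + 0·0.24 + 2·0.23 + 6·0.28
 = 0 + 0 + 0.46 + 1.68
 = 2.14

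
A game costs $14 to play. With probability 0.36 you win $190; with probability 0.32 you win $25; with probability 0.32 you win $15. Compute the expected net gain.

67.2

E[payout] = 190·0.36 + 25·0.32 + 15·0.32
 = 68.4 + 8 + 4.8
 = 81.2
Net = 81.2 - 14 = 67.2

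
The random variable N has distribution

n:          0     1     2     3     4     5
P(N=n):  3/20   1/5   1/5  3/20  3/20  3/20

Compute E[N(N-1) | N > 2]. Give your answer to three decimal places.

12.667

P(N > 2) = 3/20 + 3/20 + 3/20 = 9/20.
E[N(N-1) | N > 2] = [6·3/20 + 12·3/20 + 20·3/20] / (9/20)
 = 57/10 / (9/20)
 = 38/3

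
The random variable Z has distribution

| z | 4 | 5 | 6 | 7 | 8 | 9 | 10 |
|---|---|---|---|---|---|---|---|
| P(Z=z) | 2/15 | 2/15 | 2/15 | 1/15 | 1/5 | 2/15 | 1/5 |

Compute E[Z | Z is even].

P(Z is even) = 2/15 + 2/15 + 1/5 + 1/5 = 2/3.
E[Z | Z is even] = [4·2/15 + 6·2/15 + 8·1/5 + 10·1/5] / (2/3)
 = 74/15 / (2/3)
 = 37/5

7.4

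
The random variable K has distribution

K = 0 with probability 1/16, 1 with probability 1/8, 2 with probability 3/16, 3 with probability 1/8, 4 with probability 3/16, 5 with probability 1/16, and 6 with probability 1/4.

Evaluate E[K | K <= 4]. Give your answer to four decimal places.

2.3636

P(K <= 4) = 1/16 + 1/8 + 3/16 + 1/8 + 3/16 = 11/16.
E[K | K <= 4] = [0·1/16 + 1·1/8 + 2·3/16 + 3·1/8 + 4·3/16] / (11/16)
 = 13/8 / (11/16)
 = 26/11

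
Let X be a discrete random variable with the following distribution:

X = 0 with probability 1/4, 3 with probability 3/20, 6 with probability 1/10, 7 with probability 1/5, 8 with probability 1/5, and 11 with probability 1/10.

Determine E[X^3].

329.75

E[X^3] = Σ x^3·P(X=x)
 = 0·1/4 + 27·3/20 + 216·1/10 + 343·1/5 + 512·1/5 + 1331·1/10
 = 0 + 81/20 + 108/5 + 343/5 + 512/5 + 1331/10
 = 1319/4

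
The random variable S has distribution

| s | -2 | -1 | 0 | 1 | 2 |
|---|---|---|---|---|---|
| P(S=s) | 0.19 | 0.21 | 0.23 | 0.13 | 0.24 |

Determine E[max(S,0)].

0.61

E[max(S,0)] = Σ max(s,0)·P(S=s)
 = 0·0.19 + 0·0.21 + 0·0.23 + 1·0.13 + 2·0.24
 = 0 + 0 + 0 + 0.13 + 0.48
 = 0.61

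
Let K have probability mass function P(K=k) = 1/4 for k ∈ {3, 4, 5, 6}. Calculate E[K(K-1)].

E[K(K-1)] = Σ k(k-1)·P(K=k)
 = 6·1/4 + 12·1/4 + 20·1/4 + 30·1/4
 = 3/2 + 3 + 5 + 15/2
 = 17

17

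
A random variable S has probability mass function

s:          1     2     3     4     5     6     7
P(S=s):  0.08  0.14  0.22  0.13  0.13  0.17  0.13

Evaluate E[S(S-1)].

E[S(S-1)] = Σ s(s-1)·P(S=s)
 = 0·0.08 + 2·0.14 + 6·0.22 + 12·0.13 + 20·0.13 + 30·0.17 + 42·0.13
 = 0 + 0.28 + 1.32 + 1.56 + 2.6 + 5.1 + 5.46
 = 16.32

16.32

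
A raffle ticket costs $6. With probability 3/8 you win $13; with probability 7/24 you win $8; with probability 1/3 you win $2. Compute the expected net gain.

E[payout] = 13·3/8 + 8·7/24 + 2·1/3
 = 39/8 + 7/3 + 2/3
 = 63/8
Net = 63/8 - 6 = 15/8

1.875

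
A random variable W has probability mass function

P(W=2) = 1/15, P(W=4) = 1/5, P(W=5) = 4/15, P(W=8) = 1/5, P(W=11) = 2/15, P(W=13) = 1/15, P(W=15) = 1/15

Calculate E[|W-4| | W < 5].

P(W < 5) = 1/15 + 1/5 = 4/15.
E[|W-4| | W < 5] = [2·1/15 + 0·1/5] / (4/15)
 = 2/15 / (4/15)
 = 1/2

0.5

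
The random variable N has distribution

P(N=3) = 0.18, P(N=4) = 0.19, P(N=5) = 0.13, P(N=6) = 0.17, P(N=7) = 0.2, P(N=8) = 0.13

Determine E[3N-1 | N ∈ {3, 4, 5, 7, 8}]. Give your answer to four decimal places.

P(N ∈ {3, 4, 5, 7, 8}) = 0.18 + 0.19 + 0.13 + 0.2 + 0.13 = 0.83.
E[3N-1 | N ∈ {3, 4, 5, 7, 8}] = [8·0.18 + 11·0.19 + 14·0.13 + 20·0.2 + 23·0.13] / 0.83
 = 12.34 / 0.83
 = 1234/83

14.8675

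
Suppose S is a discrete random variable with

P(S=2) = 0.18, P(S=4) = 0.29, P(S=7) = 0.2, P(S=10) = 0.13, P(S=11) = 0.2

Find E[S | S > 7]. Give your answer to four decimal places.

P(S > 7) = 0.13 + 0.2 = 0.33.
E[S | S > 7] = [10·0.13 + 11·0.2] / 0.33
 = 3.5 / 0.33
 = 350/33

10.6061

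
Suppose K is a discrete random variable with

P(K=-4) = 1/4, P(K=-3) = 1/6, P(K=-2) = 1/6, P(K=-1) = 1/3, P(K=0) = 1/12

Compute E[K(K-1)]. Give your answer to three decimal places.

8.667

E[K(K-1)] = Σ k(k-1)·P(K=k)
 = 20·1/4 + 12·1/6 + 6·1/6 + 2·1/3 + 0·1/12
 = 5 + 2 + 1 + 2/3 + 0
 = 26/3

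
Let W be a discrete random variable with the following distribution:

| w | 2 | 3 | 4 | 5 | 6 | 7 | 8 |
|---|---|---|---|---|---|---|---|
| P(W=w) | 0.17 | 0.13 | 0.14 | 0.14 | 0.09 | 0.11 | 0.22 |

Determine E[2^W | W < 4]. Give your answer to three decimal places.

P(W < 4) = 0.17 + 0.13 = 0.3.
E[2^W | W < 4] = [4·0.17 + 8·0.13] / 0.3
 = 1.72 / 0.3
 = 86/15

5.733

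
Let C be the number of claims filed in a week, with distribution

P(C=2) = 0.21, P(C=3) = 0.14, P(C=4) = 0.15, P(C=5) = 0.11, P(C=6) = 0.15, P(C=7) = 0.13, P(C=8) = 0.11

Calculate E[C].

E[C] = Σ c·P(C=c)
 = 2·0.21 + 3·0.14 + 4·0.15 + 5·0.11 + 6·0.15 + 7·0.13 + 8·0.11
 = 0.42 + 0.42 + 0.6 + 0.55 + 0.9 + 0.91 + 0.88
 = 4.68

4.68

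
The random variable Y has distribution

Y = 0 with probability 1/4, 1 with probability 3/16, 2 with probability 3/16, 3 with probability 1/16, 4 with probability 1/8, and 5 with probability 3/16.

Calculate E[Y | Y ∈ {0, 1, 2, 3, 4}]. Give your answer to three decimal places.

P(Y ∈ {0, 1, 2, 3, 4}) = 1/4 + 3/16 + 3/16 + 1/16 + 1/8 = 13/16.
E[Y | Y ∈ {0, 1, 2, 3, 4}] = [0·1/4 + 1·3/16 + 2·3/16 + 3·1/16 + 4·1/8] / (13/16)
 = 5/4 / (13/16)
 = 20/13

1.538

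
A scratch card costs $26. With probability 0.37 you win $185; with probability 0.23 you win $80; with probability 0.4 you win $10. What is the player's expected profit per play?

64.85

E[payout] = 185·0.37 + 80·0.23 + 10·0.4
 = 68.45 + 18.4 + 4
 = 90.85
Net = 90.85 - 26 = 64.85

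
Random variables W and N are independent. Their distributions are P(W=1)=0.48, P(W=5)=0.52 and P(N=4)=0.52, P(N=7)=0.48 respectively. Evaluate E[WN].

E[WN] = Σ_w Σ_n wn · P(W=w)P(N=n)
 = 4·0.2496 + 7·0.2304 + 20·0.2704 + 35·0.2496
 = 0.9984 + 1.6128 + 5.408 + 8.736
 = 16.7552

16.7552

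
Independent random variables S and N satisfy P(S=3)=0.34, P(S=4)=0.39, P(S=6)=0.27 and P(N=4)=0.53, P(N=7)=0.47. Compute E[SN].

22.722

E[SN] = Σ_s Σ_n sn · P(S=s)P(N=n)
 = 12·0.1802 + 21·0.1598 + 16·0.2067 + 28·0.1833 + 24·0.1431 + 42·0.1269
 = 2.1624 + 3.3558 + 3.3072 + 5.1324 + 3.4344 + 5.3298
 = 22.722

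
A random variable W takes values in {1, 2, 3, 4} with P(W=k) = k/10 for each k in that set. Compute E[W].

E[W] = Σ w·P(W=w)
 = 1·1/10 + 2·1/5 + 3·3/10 + 4·2/5
 = 1/10 + 2/5 + 9/10 + 8/5
 = 3

3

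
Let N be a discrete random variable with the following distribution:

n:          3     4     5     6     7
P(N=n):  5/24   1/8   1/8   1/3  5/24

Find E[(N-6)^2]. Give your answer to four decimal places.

2.7083

E[(N-6)^2] = Σ (n-6)^2·P(N=n)
 = 9·5/24 + 4·1/8 + 1·1/8 + 0·1/3 + 1·5/24
 = 15/8 + 1/2 + 1/8 + 0 + 5/24
 = 65/24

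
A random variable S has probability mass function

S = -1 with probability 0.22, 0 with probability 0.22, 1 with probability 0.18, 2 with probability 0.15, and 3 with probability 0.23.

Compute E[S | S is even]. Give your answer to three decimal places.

0.811

P(S is even) = 0.22 + 0.15 = 0.37.
E[S | S is even] = [0·0.22 + 2·0.15] / 0.37
 = 0.3 / 0.37
 = 30/37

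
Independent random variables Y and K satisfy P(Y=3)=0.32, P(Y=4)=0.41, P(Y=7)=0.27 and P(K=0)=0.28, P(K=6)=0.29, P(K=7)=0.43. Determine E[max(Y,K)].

6.0855

E[max(Y,K)] = Σ_y Σ_k max(y,k) · P(Y=y)P(K=k)
 = 3·0.0896 + 6·0.0928 + 7·0.1376 + 4·0.1148 + 6·0.1189 + 7·0.1763 + 7·0.0756 + 7·0.0783 + 7·0.1161
 = 0.2688 + 0.5568 + 0.9632 + 0.4592 + 0.7134 + 1.2341 + 0.5292 + 0.5481 + 0.8127
 = 6.0855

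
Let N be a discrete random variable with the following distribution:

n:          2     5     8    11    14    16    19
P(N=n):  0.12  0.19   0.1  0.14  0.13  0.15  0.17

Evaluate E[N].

E[N] = Σ n·P(N=n)
 = 2·0.12 + 5·0.19 + 8·0.1 + 11·0.14 + 14·0.13 + 16·0.15 + 19·0.17
 = 0.24 + 0.95 + 0.8 + 1.54 + 1.82 + 2.4 + 3.23
 = 10.98

10.98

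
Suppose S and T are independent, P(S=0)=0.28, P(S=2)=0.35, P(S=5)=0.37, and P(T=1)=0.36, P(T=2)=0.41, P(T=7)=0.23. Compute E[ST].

7.1145

E[ST] = Σ_s Σ_t st · P(S=s)P(T=t)
 = 0·0.1008 + 0·0.1148 + 0·0.0644 + 2·0.126 + 4·0.1435 + 14·0.0805 + 5·0.1332 + 10·0.1517 + 35·0.0851
 = 0 + 0 + 0 + 0.252 + 0.574 + 1.127 + 0.666 + 1.517 + 2.9785
 = 7.1145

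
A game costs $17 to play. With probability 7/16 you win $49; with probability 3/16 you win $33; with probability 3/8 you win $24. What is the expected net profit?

E[payout] = 49·7/16 + 33·3/16 + 24·3/8
 = 343/16 + 99/16 + 9
 = 293/8
Net = 293/8 - 17 = 157/8

19.625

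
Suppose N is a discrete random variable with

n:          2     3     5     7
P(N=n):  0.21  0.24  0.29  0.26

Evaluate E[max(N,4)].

E[max(N,4)] = Σ max(n,4)·P(N=n)
 = 4·0.21 + 4·0.24 + 5·0.29 + 7·0.26
 = 0.84 + 0.96 + 1.45 + 1.82
 = 5.07

5.07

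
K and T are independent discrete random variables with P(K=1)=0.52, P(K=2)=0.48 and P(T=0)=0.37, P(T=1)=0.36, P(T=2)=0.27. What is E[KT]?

E[KT] = Σ_k Σ_t kt · P(K=k)P(T=t)
 = 0·0.1924 + 1·0.1872 + 2·0.1404 + 0·0.1776 + 2·0.1728 + 4·0.1296
 = 0 + 0.1872 + 0.2808 + 0 + 0.3456 + 0.5184
 = 1.332

1.332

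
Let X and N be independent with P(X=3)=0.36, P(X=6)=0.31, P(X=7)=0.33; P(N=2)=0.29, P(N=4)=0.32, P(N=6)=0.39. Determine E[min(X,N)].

E[min(X,N)] = Σ_x Σ_n min(x,n) · P(X=x)P(N=n)
 = 2·0.1044 + 3·0.1152 + 3·0.1404 + 2·0.0899 + 4·0.0992 + 6·0.1209 + 2·0.0957 + 4·0.1056 + 6·0.1287
 = 0.2088 + 0.3456 + 0.4212 + 0.1798 + 0.3968 + 0.7254 + 0.1914 + 0.4224 + 0.7722
 = 3.6636

3.6636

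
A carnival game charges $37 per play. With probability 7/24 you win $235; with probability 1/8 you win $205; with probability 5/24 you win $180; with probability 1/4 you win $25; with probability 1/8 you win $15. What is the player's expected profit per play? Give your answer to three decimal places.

E[payout] = 235·7/24 + 205·1/8 + 180·5/24 + 25·1/4 + 15·1/8
 = 1645/24 + 205/8 + 75/2 + 25/4 + 15/8
 = 3355/24
Net = 3355/24 - 37 = 2467/24

102.792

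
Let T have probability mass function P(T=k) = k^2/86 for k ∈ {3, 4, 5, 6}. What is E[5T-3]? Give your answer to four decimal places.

E[5T-3] = Σ (5t-3)·P(T=t)
 = 12·9/86 + 17·8/43 + 22·25/86 + 27·18/43
 = 54/43 + 136/43 + 275/43 + 486/43
 = 951/43

22.1163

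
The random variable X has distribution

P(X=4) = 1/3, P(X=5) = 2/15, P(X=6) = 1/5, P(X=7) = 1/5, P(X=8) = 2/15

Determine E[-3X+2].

E[-3X+2] = Σ (-3x+2)·P(X=x)
 = (-10)·1/3 + (-13)·2/15 + (-16)·1/5 + (-19)·1/5 + (-22)·2/15
 = (-10/3) + (-26/15) + (-16/5) + (-19/5) + (-44/15)
 = -15

-15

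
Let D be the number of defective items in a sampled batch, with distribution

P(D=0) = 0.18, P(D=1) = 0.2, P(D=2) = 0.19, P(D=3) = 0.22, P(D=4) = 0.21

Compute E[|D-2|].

1.2

E[|D-2|] = Σ |d-2|·P(D=d)
 = 2·0.18 + 1·0.2 + 0·0.19 + 1·0.22 + 2·0.21
 = 0.36 + 0.2 + 0 + 0.22 + 0.42
 = 1.2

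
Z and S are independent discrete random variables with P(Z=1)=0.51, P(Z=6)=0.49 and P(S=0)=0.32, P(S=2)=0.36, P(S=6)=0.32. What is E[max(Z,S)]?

E[max(Z,S)] = Σ_z Σ_s max(z,s) · P(Z=z)P(S=s)
 = 1·0.1632 + 2·0.1836 + 6·0.1632 + 6·0.1568 + 6·0.1764 + 6·0.1568
 = 0.1632 + 0.3672 + 0.9792 + 0.9408 + 1.0584 + 0.9408
 = 4.4496

4.4496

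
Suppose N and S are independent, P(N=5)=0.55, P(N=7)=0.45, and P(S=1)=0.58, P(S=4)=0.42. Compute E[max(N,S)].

5.9

E[max(N,S)] = Σ_n Σ_s max(n,s) · P(N=n)P(S=s)
 = 5·0.319 + 5·0.231 + 7·0.261 + 7·0.189
 = 1.595 + 1.155 + 1.827 + 1.323
 = 5.9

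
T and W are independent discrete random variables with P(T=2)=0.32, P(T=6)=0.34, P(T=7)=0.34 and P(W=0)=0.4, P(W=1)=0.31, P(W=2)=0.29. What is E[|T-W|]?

E[|T-W|] = Σ_t Σ_w |t-w| · P(T=t)P(W=w)
 = 2·0.128 + 1·0.0992 + 0·0.0928 + 6·0.136 + 5·0.1054 + 4·0.0986 + 7·0.136 + 6·0.1054 + 5·0.0986
 = 0.256 + 0.0992 + 0 + 0.816 + 0.527 + 0.3944 + 0.952 + 0.6324 + 0.493
 = 4.17

4.17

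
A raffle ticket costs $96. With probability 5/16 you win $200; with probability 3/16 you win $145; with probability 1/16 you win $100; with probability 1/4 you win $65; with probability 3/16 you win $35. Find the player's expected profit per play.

22.75

E[payout] = 200·5/16 + 145·3/16 + 100·1/16 + 65·1/4 + 35·3/16
 = 125/2 + 435/16 + 25/4 + 65/4 + 105/16
 = 475/4
Net = 475/4 - 96 = 91/4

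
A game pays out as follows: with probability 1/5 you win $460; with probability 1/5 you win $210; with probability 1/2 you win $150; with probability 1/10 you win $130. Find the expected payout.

E[payout] = 460·1/5 + 210·1/5 + 150·1/2 + 130·1/10
 = 92 + 42 + 75 + 13
 = 222

222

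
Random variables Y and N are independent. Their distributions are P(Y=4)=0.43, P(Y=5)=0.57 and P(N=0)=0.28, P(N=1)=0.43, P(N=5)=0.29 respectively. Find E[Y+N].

E[Y+N] = Σ_y Σ_n (y+n) · P(Y=y)P(N=n)
 = 4·0.1204 + 5·0.1849 + 9·0.1247 + 5·0.1596 + 6·0.2451 + 10·0.1653
 = 0.4816 + 0.9245 + 1.1223 + 0.798 + 1.4706 + 1.653
 = 6.45

6.45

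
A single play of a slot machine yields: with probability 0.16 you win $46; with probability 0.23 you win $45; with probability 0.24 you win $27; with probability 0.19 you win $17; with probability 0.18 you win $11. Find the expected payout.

E[payout] = 46·0.16 + 45·0.23 + 27·0.24 + 17·0.19 + 11·0.18
 = 7.36 + 10.35 + 6.48 + 3.23 + 1.98
 = 29.4

29.4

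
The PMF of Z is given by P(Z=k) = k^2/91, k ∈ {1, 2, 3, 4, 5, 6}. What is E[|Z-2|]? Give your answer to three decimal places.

2.868

E[|Z-2|] = Σ |z-2|·P(Z=z)
 = 1·1/91 + 0·4/91 + 1·9/91 + 2·16/91 + 3·25/91 + 4·36/91
 = 1/91 + 0 + 9/91 + 32/91 + 75/91 + 144/91
 = 261/91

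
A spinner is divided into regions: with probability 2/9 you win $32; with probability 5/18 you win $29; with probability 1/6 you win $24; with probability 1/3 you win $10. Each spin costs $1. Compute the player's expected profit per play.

E[payout] = 32·2/9 + 29·5/18 + 24·1/6 + 10·1/3
 = 64/9 + 145/18 + 4 + 10/3
 = 45/2
Net = 45/2 - 1 = 43/2

21.5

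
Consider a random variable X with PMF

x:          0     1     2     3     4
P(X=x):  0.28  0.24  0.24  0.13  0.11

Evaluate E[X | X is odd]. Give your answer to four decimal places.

1.7027

P(X is odd) = 0.24 + 0.13 = 0.37.
E[X | X is odd] = [1·0.24 + 3·0.13] / 0.37
 = 0.63 / 0.37
 = 63/37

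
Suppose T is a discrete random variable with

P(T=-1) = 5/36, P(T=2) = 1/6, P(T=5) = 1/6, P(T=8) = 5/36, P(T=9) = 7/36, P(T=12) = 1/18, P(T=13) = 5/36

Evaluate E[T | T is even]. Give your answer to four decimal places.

P(T is even) = 1/6 + 5/36 + 1/18 = 13/36.
E[T | T is even] = [2·1/6 + 8·5/36 + 12·1/18] / (13/36)
 = 19/9 / (13/36)
 = 76/13

5.8462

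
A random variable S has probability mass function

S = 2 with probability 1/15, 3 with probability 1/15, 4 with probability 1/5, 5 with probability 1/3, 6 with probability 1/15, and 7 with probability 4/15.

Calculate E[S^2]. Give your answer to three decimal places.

E[S^2] = Σ s^2·P(S=s)
 = 4·1/15 + 9·1/15 + 16·1/5 + 25·1/3 + 36·1/15 + 49·4/15
 = 4/15 + 3/5 + 16/5 + 25/3 + 12/5 + 196/15
 = 418/15

27.867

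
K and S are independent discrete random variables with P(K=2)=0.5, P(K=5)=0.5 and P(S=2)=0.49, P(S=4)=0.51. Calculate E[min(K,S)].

2.51

E[min(K,S)] = Σ_k Σ_s min(k,s) · P(K=k)P(S=s)
 = 2·0.245 + 2·0.255 + 2·0.245 + 4·0.255
 = 0.49 + 0.51 + 0.49 + 1.02
 = 2.51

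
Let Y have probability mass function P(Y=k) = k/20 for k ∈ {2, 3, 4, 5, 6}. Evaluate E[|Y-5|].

E[|Y-5|] = Σ |y-5|·P(Y=y)
 = 3·1/10 + 2·3/20 + 1·1/5 + 0·1/4 + 1·3/10
 = 3/10 + 3/10 + 1/5 + 0 + 3/10
 = 11/10

1.1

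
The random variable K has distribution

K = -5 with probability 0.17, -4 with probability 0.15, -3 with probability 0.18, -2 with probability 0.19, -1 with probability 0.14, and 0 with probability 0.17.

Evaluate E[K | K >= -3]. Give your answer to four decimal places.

P(K >= -3) = 0.18 + 0.19 + 0.14 + 0.17 = 0.68.
E[K | K >= -3] = [(-3)·0.18 + (-2)·0.19 + (-1)·0.14 + 0·0.17] / 0.68
 = -1.06 / 0.68
 = -53/34

-1.5588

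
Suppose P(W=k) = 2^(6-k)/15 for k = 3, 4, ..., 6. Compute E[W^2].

E[W^2] = Σ w^2·P(W=w)
 = 9·8/15 + 16·4/15 + 25·2/15 + 36·1/15
 = 24/5 + 64/15 + 10/3 + 12/5
 = 74/5

14.8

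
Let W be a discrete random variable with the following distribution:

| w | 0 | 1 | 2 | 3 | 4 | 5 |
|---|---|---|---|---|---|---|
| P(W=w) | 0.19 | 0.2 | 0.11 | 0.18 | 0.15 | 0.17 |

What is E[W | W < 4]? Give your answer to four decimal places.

P(W < 4) = 0.19 + 0.2 + 0.11 + 0.18 = 0.68.
E[W | W < 4] = [0·0.19 + 1·0.2 + 2·0.11 + 3·0.18] / 0.68
 = 0.96 / 0.68
 = 24/17

1.4118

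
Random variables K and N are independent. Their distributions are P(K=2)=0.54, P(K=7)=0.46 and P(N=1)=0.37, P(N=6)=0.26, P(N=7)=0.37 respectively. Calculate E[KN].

E[KN] = Σ_k Σ_n kn · P(K=k)P(N=n)
 = 2·0.1998 + 12·0.1404 + 14·0.1998 + 7·0.1702 + 42·0.1196 + 49·0.1702
 = 0.3996 + 1.6848 + 2.7972 + 1.1914 + 5.0232 + 8.3398
 = 19.436

19.436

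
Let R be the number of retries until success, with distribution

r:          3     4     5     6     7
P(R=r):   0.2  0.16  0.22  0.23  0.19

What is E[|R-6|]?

E[|R-6|] = Σ |r-6|·P(R=r)
 = 3·0.2 + 2·0.16 + 1·0.22 + 0·0.23 + 1·0.19
 = 0.6 + 0.32 + 0.22 + 0 + 0.19
 = 1.33

1.33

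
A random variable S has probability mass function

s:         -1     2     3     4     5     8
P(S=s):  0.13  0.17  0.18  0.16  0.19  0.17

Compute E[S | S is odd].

P(S is odd) = 0.13 + 0.18 + 0.19 = 0.5.
E[S | S is odd] = [(-1)·0.13 + 3·0.18 + 5·0.19] / 0.5
 = 1.36 / 0.5
 = 68/25

2.72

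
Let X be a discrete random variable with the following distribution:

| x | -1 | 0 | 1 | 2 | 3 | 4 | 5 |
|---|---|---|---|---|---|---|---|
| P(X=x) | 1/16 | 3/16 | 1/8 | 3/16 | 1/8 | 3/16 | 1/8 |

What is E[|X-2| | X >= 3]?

2

P(X >= 3) = 1/8 + 3/16 + 1/8 = 7/16.
E[|X-2| | X >= 3] = [1·1/8 + 2·3/16 + 3·1/8] / (7/16)
 = 7/8 / (7/16)
 = 2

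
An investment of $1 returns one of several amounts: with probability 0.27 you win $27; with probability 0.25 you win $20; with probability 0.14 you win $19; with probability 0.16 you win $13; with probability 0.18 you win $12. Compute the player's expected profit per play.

E[payout] = 27·0.27 + 20·0.25 + 19·0.14 + 13·0.16 + 12·0.18
 = 7.29 + 5 + 2.66 + 2.08 + 2.16
 = 19.19
Net = 19.19 - 1 = 18.19

18.19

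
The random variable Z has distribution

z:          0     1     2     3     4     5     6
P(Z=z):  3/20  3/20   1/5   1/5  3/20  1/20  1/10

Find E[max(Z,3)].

E[max(Z,3)] = Σ max(z,3)·P(Z=z)
 = 3·3/20 + 3·3/20 + 3·1/5 + 3·1/5 + 4·3/20 + 5·1/20 + 6·1/10
 = 9/20 + 9/20 + 3/5 + 3/5 + 3/5 + 1/4 + 3/5
 = 71/20

3.55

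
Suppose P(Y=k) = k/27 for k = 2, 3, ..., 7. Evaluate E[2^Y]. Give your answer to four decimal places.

E[2^Y] = Σ 2^y·P(Y=y)
 = 4·2/27 + 8·1/9 + 16·4/27 + 32·5/27 + 64·2/9 + 128·7/27
 = 8/27 + 8/9 + 64/27 + 160/27 + 128/9 + 896/27
 = 512/9

56.8889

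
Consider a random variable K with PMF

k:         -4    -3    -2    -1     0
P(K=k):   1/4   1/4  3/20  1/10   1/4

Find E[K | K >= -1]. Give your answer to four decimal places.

-0.2857

P(K >= -1) = 1/10 + 1/4 = 7/20.
E[K | K >= -1] = [(-1)·1/10 + 0·1/4] / (7/20)
 = -1/10 / (7/20)
 = -2/7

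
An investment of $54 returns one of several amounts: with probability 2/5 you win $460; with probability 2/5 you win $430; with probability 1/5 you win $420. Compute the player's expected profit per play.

E[payout] = 460·2/5 + 430·2/5 + 420·1/5
 = 184 + 172 + 84
 = 440
Net = 440 - 54 = 386

386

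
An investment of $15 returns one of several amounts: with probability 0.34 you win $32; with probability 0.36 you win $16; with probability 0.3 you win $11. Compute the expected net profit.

E[payout] = 32·0.34 + 16·0.36 + 11·0.3
 = 10.88 + 5.76 + 3.3
 = 19.94
Net = 19.94 - 15 = 4.94

4.94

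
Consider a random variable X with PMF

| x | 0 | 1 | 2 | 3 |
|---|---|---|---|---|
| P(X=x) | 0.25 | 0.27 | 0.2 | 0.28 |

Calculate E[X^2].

3.59

E[X^2] = Σ x^2·P(X=x)
 = 0·0.25 + 1·0.27 + 4·0.2 + 9·0.28
 = 0 + 0.27 + 0.8 + 2.52
 = 3.59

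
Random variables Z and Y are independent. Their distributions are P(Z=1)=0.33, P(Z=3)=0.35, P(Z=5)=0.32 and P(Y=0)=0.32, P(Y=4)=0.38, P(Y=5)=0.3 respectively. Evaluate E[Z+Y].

E[Z+Y] = Σ_z Σ_y (z+y) · P(Z=z)P(Y=y)
 = 1·0.1056 + 5·0.1254 + 6·0.099 + 3·0.112 + 7·0.133 + 8·0.105 + 5·0.1024 + 9·0.1216 + 10·0.096
 = 0.1056 + 0.627 + 0.594 + 0.336 + 0.931 + 0.84 + 0.512 + 1.0944 + 0.96
 = 6

6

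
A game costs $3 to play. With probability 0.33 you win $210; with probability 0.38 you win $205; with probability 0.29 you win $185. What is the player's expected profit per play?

197.85

E[payout] = 210·0.33 + 205·0.38 + 185·0.29
 = 69.3 + 77.9 + 53.65
 = 200.85
Net = 200.85 - 3 = 197.85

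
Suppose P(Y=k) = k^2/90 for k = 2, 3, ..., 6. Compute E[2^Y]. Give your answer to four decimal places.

E[2^Y] = Σ 2^y·P(Y=y)
 = 4·2/45 + 8·1/10 + 16·8/45 + 32·5/18 + 64·2/5
 = 8/45 + 4/5 + 128/45 + 80/9 + 128/5
 = 1724/45

38.3111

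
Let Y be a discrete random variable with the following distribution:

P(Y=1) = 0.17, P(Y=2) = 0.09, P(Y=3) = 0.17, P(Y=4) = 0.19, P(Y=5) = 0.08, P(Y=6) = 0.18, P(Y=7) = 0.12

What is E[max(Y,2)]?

E[max(Y,2)] = Σ max(y,2)·P(Y=y)
 = 2·0.17 + 2·0.09 + 3·0.17 + 4·0.19 + 5·0.08 + 6·0.18 + 7·0.12
 = 0.34 + 0.18 + 0.51 + 0.76 + 0.4 + 1.08 + 0.84
 = 4.11

4.11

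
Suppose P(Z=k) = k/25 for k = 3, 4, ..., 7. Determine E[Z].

E[Z] = Σ z·P(Z=z)
 = 3·3/25 + 4·4/25 + 5·1/5 + 6·6/25 + 7·7/25
 = 9/25 + 16/25 + 1 + 36/25 + 49/25
 = 27/5

5.4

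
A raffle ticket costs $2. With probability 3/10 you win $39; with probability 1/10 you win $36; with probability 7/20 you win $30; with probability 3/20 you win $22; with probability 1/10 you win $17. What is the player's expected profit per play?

28.8

E[payout] = 39·3/10 + 36·1/10 + 30·7/20 + 22·3/20 + 17·1/10
 = 117/10 + 18/5 + 21/2 + 33/10 + 17/10
 = 154/5
Net = 154/5 - 2 = 144/5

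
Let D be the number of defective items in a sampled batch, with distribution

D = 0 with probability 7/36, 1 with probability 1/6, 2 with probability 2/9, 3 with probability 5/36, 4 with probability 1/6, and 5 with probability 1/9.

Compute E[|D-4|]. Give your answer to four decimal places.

E[|D-4|] = Σ |d-4|·P(D=d)
 = 4·7/36 + 3·1/6 + 2·2/9 + 1·5/36 + 0·1/6 + 1·1/9
 = 7/9 + 1/2 + 4/9 + 5/36 + 0 + 1/9
 = 71/36

1.9722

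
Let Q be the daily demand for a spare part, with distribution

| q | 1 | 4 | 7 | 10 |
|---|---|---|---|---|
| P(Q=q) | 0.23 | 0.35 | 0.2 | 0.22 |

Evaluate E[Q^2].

37.63

E[Q^2] = Σ q^2·P(Q=q)
 = 1·0.23 + 16·0.35 + 49·0.2 + 100·0.22
 = 0.23 + 5.6 + 9.8 + 22
 = 37.63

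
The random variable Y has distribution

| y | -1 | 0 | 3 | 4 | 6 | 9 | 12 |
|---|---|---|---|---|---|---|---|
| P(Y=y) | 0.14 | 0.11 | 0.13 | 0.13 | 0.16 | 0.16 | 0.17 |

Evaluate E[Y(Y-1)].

41.38

E[Y(Y-1)] = Σ y(y-1)·P(Y=y)
 = 2·0.14 + 0·0.11 + 6·0.13 + 12·0.13 + 30·0.16 + 72·0.16 + 132·0.17
 = 0.28 + 0 + 0.78 + 1.56 + 4.8 + 11.52 + 22.44
 = 41.38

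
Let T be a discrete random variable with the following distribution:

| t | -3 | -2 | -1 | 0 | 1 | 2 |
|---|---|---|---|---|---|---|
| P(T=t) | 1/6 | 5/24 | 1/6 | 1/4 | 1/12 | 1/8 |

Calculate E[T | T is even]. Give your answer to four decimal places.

P(T is even) = 5/24 + 1/4 + 1/8 = 7/12.
E[T | T is even] = [(-2)·5/24 + 0·1/4 + 2·1/8] / (7/12)
 = -1/6 / (7/12)
 = -2/7

-0.2857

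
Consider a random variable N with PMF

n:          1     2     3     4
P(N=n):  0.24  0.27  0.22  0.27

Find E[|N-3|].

E[|N-3|] = Σ |n-3|·P(N=n)
 = 2·0.24 + 1·0.27 + 0·0.22 + 1·0.27
 = 0.48 + 0.27 + 0 + 0.27
 = 1.02

1.02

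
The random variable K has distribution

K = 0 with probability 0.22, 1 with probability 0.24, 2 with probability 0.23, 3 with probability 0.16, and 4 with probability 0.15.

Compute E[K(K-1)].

E[K(K-1)] = Σ k(k-1)·P(K=k)
 = 0·0.22 + 0·0.24 + 2·0.23 + 6·0.16 + 12·0.15
 = 0 + 0 + 0.46 + 0.96 + 1.8
 = 3.22

3.22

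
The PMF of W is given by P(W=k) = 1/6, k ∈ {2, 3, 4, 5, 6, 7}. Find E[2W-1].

8

E[2W-1] = Σ (2w-1)·P(W=w)
 = 3·1/6 + 5·1/6 + 7·1/6 + 9·1/6 + 11·1/6 + 13·1/6
 = 1/2 + 5/6 + 7/6 + 3/2 + 11/6 + 13/6
 = 8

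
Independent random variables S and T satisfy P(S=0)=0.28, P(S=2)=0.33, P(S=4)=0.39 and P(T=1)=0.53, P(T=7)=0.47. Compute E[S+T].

6.04

E[S+T] = Σ_s Σ_t (s+t) · P(S=s)P(T=t)
 = 1·0.1484 + 7·0.1316 + 3·0.1749 + 9·0.1551 + 5·0.2067 + 11·0.1833
 = 0.1484 + 0.9212 + 0.5247 + 1.3959 + 1.0335 + 2.0163
 = 6.04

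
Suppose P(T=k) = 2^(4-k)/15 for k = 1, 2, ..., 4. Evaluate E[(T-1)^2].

1.4

E[(T-1)^2] = Σ (t-1)^2·P(T=t)
 = 0·8/15 + 1·4/15 + 4·2/15 + 9·1/15
 = 0 + 4/15 + 8/15 + 3/5
 = 7/5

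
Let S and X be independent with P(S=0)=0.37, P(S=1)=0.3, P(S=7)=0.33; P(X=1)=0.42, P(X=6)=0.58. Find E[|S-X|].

E[|S-X|] = Σ_s Σ_x |s-x| · P(S=s)P(X=x)
 = 1·0.1554 + 6·0.2146 + 0·0.126 + 5·0.174 + 6·0.1386 + 1·0.1914
 = 0.1554 + 1.2876 + 0 + 0.87 + 0.8316 + 0.1914
 = 3.336

3.336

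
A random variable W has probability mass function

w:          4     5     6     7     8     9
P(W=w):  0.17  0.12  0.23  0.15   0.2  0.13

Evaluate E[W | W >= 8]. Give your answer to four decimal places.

8.3939

P(W >= 8) = 0.2 + 0.13 = 0.33.
E[W | W >= 8] = [8·0.2 + 9·0.13] / 0.33
 = 2.77 / 0.33
 = 277/33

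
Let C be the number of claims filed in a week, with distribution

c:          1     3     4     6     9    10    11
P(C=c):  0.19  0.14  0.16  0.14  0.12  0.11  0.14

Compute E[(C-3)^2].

20.85

E[(C-3)^2] = Σ (c-3)^2·P(C=c)
 = 4·0.19 + 0·0.14 + 1·0.16 + 9·0.14 + 36·0.12 + 49·0.11 + 64·0.14
 = 0.76 + 0 + 0.16 + 1.26 + 4.32 + 5.39 + 8.96
 = 20.85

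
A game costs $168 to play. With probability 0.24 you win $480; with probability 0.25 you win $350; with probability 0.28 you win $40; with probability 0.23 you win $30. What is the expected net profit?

E[payout] = 480·0.24 + 350·0.25 + 40·0.28 + 30·0.23
 = 115.2 + 87.5 + 11.2 + 6.9
 = 220.8
Net = 220.8 - 168 = 52.8

52.8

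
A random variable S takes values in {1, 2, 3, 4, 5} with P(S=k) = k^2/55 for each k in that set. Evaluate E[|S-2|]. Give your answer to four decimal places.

E[|S-2|] = Σ |s-2|·P(S=s)
 = 1·1/55 + 0·4/55 + 1·9/55 + 2·16/55 + 3·5/11
 = 1/55 + 0 + 9/55 + 32/55 + 15/11
 = 117/55

2.1273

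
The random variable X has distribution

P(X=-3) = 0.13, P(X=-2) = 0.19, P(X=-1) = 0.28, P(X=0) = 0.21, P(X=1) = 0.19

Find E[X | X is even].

P(X is even) = 0.19 + 0.21 = 0.4.
E[X | X is even] = [(-2)·0.19 + 0·0.21] / 0.4
 = -0.38 / 0.4
 = -19/20

-0.95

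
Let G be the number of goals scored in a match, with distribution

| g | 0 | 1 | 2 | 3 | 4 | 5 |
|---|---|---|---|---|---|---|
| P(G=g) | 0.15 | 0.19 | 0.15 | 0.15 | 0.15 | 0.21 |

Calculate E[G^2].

E[G^2] = Σ g^2·P(G=g)
 = 0·0.15 + 1·0.19 + 4·0.15 + 9·0.15 + 16·0.15 + 25·0.21
 = 0 + 0.19 + 0.6 + 1.35 + 2.4 + 5.25
 = 9.79

9.79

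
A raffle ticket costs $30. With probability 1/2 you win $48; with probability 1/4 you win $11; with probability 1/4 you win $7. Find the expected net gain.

-1.5

E[payout] = 48·1/2 + 11·1/4 + 7·1/4
 = 24 + 11/4 + 7/4
 = 57/2
Net = 57/2 - 30 = -3/2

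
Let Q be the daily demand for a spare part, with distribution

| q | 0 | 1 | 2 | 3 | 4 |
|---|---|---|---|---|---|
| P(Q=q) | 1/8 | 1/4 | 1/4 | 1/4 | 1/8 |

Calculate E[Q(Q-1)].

3.5

E[Q(Q-1)] = Σ q(q-1)·P(Q=q)
 = 0·1/8 + 0·1/4 + 2·1/4 + 6·1/4 + 12·1/8
 = 0 + 0 + 1/2 + 3/2 + 3/2
 = 7/2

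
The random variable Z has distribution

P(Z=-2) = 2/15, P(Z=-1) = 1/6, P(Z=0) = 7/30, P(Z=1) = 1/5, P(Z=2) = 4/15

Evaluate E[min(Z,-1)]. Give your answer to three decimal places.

E[min(Z,-1)] = Σ min(z,-1)·P(Z=z)
 = (-2)·2/15 + (-1)·1/6 + (-1)·7/30 + (-1)·1/5 + (-1)·4/15
 = (-4/15) + (-1/6) + (-7/30) + (-1/5) + (-4/15)
 = -17/15

-1.133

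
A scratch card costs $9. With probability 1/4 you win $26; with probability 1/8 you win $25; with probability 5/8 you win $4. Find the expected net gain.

E[payout] = 26·1/4 + 25·1/8 + 4·5/8
 = 13/2 + 25/8 + 5/2
 = 97/8
Net = 97/8 - 9 = 25/8

3.125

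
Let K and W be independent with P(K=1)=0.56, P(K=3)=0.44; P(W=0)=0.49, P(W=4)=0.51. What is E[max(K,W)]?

E[max(K,W)] = Σ_k Σ_w max(k,w) · P(K=k)P(W=w)
 = 1·0.2744 + 4·0.2856 + 3·0.2156 + 4·0.2244
 = 0.2744 + 1.1424 + 0.6468 + 0.8976
 = 2.9612

2.9612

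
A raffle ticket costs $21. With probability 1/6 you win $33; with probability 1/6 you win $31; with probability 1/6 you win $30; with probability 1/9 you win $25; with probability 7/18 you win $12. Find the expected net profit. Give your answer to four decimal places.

E[payout] = 33·1/6 + 31·1/6 + 30·1/6 + 25·1/9 + 12·7/18
 = 11/2 + 31/6 + 5 + 25/9 + 14/3
 = 208/9
Net = 208/9 - 21 = 19/9

2.1111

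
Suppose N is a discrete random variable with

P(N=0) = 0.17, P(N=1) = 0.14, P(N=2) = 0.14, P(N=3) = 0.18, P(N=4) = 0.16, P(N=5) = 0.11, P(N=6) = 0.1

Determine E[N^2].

E[N^2] = Σ n^2·P(N=n)
 = 0·0.17 + 1·0.14 + 4·0.14 + 9·0.18 + 16·0.16 + 25·0.11 + 36·0.1
 = 0 + 0.14 + 0.56 + 1.62 + 2.56 + 2.75 + 3.6
 = 11.23

11.23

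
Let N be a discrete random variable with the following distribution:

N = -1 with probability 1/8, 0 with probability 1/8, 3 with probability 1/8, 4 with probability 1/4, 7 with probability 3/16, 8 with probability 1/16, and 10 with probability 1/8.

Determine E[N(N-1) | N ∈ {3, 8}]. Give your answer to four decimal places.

P(N ∈ {3, 8}) = 1/8 + 1/16 = 3/16.
E[N(N-1) | N ∈ {3, 8}] = [6·1/8 + 56·1/16] / (3/16)
 = 17/4 / (3/16)
 = 68/3

22.6667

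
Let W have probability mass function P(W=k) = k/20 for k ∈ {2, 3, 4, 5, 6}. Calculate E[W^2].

E[W^2] = Σ w^2·P(W=w)
 = 4·1/10 + 9·3/20 + 16·1/5 + 25·1/4 + 36·3/10
 = 2/5 + 27/20 + 16/5 + 25/4 + 54/5
 = 22

22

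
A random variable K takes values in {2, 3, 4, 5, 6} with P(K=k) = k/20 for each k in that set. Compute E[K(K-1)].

E[K(K-1)] = Σ k(k-1)·P(K=k)
 = 2·1/10 + 6·3/20 + 12·1/5 + 20·1/4 + 30·3/10
 = 1/5 + 9/10 + 12/5 + 5 + 9
 = 35/2

17.5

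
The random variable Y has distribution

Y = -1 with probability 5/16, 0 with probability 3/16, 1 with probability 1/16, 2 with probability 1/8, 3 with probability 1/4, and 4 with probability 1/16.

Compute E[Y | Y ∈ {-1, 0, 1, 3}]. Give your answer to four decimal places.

0.6154

P(Y ∈ {-1, 0, 1, 3}) = 5/16 + 3/16 + 1/16 + 1/4 = 13/16.
E[Y | Y ∈ {-1, 0, 1, 3}] = [(-1)·5/16 + 0·3/16 + 1·1/16 + 3·1/4] / (13/16)
 = 1/2 / (13/16)
 = 8/13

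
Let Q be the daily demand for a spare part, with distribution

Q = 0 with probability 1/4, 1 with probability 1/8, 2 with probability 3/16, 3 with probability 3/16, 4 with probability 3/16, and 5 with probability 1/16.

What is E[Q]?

E[Q] = Σ q·P(Q=q)
 = 0·1/4 + 1·1/8 + 2·3/16 + 3·3/16 + 4·3/16 + 5·1/16
 = 0 + 1/8 + 3/8 + 9/16 + 3/4 + 5/16
 = 17/8

2.125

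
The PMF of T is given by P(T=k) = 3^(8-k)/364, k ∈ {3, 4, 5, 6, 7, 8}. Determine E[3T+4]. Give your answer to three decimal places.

E[3T+4] = Σ (3t+4)·P(T=t)
 = 13·243/364 + 16·81/364 + 19·27/364 + 22·9/364 + 25·3/364 + 28·1/364
 = 243/28 + 324/91 + 513/364 + 99/182 + 75/364 + 1/13
 = 5269/364

14.475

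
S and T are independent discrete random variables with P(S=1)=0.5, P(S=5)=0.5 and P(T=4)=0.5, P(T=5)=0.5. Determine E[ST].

13.5

E[ST] = Σ_s Σ_t st · P(S=s)P(T=t)
 = 4·0.25 + 5·0.25 + 20·0.25 + 25·0.25
 = 1 + 1.25 + 5 + 6.25
 = 13.5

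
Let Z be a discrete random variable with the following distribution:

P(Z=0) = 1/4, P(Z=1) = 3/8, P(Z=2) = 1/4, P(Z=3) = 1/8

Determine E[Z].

E[Z] = Σ z·P(Z=z)
 = 0·1/4 + 1·3/8 + 2·1/4 + 3·1/8
 = 0 + 3/8 + 1/2 + 3/8
 = 5/4

1.25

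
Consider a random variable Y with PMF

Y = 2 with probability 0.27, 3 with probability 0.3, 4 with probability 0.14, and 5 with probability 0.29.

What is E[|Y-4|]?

1.13

E[|Y-4|] = Σ |y-4|·P(Y=y)
 = 2·0.27 + 1·0.3 + 0·0.14 + 1·0.29
 = 0.54 + 0.3 + 0 + 0.29
 = 1.13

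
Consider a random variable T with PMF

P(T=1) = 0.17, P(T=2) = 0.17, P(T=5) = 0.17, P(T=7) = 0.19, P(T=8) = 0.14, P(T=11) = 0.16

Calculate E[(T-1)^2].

E[(T-1)^2] = Σ (t-1)^2·P(T=t)
 = 0·0.17 + 1·0.17 + 16·0.17 + 36·0.19 + 49·0.14 + 100·0.16
 = 0 + 0.17 + 2.72 + 6.84 + 6.86 + 16
 = 32.59

32.59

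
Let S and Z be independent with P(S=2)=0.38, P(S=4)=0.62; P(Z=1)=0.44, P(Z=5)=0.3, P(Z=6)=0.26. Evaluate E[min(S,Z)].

E[min(S,Z)] = Σ_s Σ_z min(s,z) · P(S=s)P(Z=z)
 = 1·0.1672 + 2·0.114 + 2·0.0988 + 1·0.2728 + 4·0.186 + 4·0.1612
 = 0.1672 + 0.228 + 0.1976 + 0.2728 + 0.744 + 0.6448
 = 2.2544

2.2544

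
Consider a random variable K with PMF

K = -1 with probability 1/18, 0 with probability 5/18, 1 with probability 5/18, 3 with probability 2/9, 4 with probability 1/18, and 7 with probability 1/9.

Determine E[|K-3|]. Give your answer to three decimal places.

2.111

E[|K-3|] = Σ |k-3|·P(K=k)
 = 4·1/18 + 3·5/18 + 2·5/18 + 0·2/9 + 1·1/18 + 4·1/9
 = 2/9 + 5/6 + 5/9 + 0 + 1/18 + 4/9
 = 19/9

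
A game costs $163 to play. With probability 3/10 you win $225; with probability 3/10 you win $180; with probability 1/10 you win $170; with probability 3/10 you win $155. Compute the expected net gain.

22

E[payout] = 225·3/10 + 180·3/10 + 170·1/10 + 155·3/10
 = 135/2 + 54 + 17 + 93/2
 = 185
Net = 185 - 163 = 22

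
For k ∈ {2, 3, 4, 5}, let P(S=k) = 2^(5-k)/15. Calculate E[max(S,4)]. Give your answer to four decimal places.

E[max(S,4)] = Σ max(s,4)·P(S=s)
 = 4·8/15 + 4·4/15 + 4·2/15 + 5·1/15
 = 32/15 + 16/15 + 8/15 + 1/3
 = 61/15

4.0667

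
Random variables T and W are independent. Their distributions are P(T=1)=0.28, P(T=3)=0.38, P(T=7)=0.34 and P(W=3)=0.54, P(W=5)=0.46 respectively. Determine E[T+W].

7.72

E[T+W] = Σ_t Σ_w (t+w) · P(T=t)P(W=w)
 = 4·0.1512 + 6·0.1288 + 6·0.2052 + 8·0.1748 + 10·0.1836 + 12·0.1564
 = 0.6048 + 0.7728 + 1.2312 + 1.3984 + 1.836 + 1.8768
 = 7.72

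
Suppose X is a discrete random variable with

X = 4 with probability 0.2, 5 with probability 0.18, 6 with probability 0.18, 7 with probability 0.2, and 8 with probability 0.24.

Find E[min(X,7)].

E[min(X,7)] = Σ min(x,7)·P(X=x)
 = 4·0.2 + 5·0.18 + 6·0.18 + 7·0.2 + 7·0.24
 = 0.8 + 0.9 + 1.08 + 1.4 + 1.68
 = 5.86

5.86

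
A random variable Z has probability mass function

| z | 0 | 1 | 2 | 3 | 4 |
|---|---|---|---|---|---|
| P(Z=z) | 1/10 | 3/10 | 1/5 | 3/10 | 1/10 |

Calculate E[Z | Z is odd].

2

P(Z is odd) = 3/10 + 3/10 = 3/5.
E[Z | Z is odd] = [1·3/10 + 3·3/10] / (3/5)
 = 6/5 / (3/5)
 = 2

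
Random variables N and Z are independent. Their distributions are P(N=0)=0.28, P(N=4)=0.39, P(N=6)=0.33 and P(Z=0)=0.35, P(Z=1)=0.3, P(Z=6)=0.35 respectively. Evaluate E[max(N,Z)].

E[max(N,Z)] = Σ_n Σ_z max(n,z) · P(N=n)P(Z=z)
 = 0·0.098 + 1·0.084 + 6·0.098 + 4·0.1365 + 4·0.117 + 6·0.1365 + 6·0.1155 + 6·0.099 + 6·0.1155
 = 0 + 0.084 + 0.588 + 0.546 + 0.468 + 0.819 + 0.693 + 0.594 + 0.693
 = 4.485

4.485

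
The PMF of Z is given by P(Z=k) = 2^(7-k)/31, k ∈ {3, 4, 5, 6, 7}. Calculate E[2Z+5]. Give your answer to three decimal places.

12.677

E[2Z+5] = Σ (2z+5)·P(Z=z)
 = 11·16/31 + 13·8/31 + 15·4/31 + 17·2/31 + 19·1/31
 = 176/31 + 104/31 + 60/31 + 34/31 + 19/31
 = 393/31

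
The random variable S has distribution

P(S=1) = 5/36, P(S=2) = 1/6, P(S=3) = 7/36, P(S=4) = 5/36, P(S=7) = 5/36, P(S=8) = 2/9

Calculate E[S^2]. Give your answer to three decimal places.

25.806

E[S^2] = Σ s^2·P(S=s)
 = 1·5/36 + 4·1/6 + 9·7/36 + 16·5/36 + 49·5/36 + 64·2/9
 = 5/36 + 2/3 + 7/4 + 20/9 + 245/36 + 128/9
 = 929/36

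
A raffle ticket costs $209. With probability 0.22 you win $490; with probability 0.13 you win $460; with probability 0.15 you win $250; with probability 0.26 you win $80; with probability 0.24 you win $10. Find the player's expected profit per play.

E[payout] = 490·0.22 + 460·0.13 + 250·0.15 + 80·0.26 + 10·0.24
 = 107.8 + 59.8 + 37.5 + 20.8 + 2.4
 = 228.3
Net = 228.3 - 209 = 19.3

19.3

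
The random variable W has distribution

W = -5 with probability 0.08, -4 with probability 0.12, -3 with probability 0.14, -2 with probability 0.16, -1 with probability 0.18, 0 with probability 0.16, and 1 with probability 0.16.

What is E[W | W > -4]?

P(W > -4) = 0.14 + 0.16 + 0.18 + 0.16 + 0.16 = 0.8.
E[W | W > -4] = [(-3)·0.14 + (-2)·0.16 + (-1)·0.18 + 0·0.16 + 1·0.16] / 0.8
 = -0.76 / 0.8
 = -19/20

-0.95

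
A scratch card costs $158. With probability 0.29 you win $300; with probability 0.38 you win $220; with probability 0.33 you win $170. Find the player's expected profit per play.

68.7

E[payout] = 300·0.29 + 220·0.38 + 170·0.33
 = 87 + 83.6 + 56.1
 = 226.7
Net = 226.7 - 158 = 68.7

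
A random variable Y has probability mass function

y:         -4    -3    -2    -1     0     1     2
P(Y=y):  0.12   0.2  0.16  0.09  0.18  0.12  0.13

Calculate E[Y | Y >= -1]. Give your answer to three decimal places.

0.558

P(Y >= -1) = 0.09 + 0.18 + 0.12 + 0.13 = 0.52.
E[Y | Y >= -1] = [(-1)·0.09 + 0·0.18 + 1·0.12 + 2·0.13] / 0.52
 = 0.29 / 0.52
 = 29/52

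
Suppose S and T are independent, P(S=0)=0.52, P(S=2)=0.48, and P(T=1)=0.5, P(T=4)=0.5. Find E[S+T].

3.46

E[S+T] = Σ_s Σ_t (s+t) · P(S=s)P(T=t)
 = 1·0.26 + 4·0.26 + 3·0.24 + 6·0.24
 = 0.26 + 1.04 + 0.72 + 1.44
 = 3.46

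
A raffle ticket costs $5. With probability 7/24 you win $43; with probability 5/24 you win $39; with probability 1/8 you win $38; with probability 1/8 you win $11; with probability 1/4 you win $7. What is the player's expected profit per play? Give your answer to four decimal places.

23.5417

E[payout] = 43·7/24 + 39·5/24 + 38·1/8 + 11·1/8 + 7·1/4
 = 301/24 + 65/8 + 19/4 + 11/8 + 7/4
 = 685/24
Net = 685/24 - 5 = 565/24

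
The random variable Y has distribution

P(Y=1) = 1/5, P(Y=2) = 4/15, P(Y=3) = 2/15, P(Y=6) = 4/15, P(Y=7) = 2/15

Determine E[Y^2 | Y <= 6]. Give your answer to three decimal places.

P(Y <= 6) = 1/5 + 4/15 + 2/15 + 4/15 = 13/15.
E[Y^2 | Y <= 6] = [1·1/5 + 4·4/15 + 9·2/15 + 36·4/15] / (13/15)
 = 181/15 / (13/15)
 = 181/13

13.923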